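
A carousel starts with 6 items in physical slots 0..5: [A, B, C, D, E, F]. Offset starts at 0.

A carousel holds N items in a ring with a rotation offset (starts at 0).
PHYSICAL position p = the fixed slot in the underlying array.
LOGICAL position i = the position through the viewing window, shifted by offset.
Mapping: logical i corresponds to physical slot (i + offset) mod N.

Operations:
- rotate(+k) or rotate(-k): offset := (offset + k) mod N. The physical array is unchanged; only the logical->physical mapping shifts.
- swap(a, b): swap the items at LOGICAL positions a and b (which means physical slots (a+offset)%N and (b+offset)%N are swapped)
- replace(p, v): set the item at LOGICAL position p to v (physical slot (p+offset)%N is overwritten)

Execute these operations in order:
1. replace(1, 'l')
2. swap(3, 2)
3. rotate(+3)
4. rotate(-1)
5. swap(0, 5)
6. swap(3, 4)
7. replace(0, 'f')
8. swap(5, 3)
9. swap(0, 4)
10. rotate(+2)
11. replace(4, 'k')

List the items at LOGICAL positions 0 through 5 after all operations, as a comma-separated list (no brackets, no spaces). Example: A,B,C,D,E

Answer: E,D,f,A,k,C

Derivation:
After op 1 (replace(1, 'l')): offset=0, physical=[A,l,C,D,E,F], logical=[A,l,C,D,E,F]
After op 2 (swap(3, 2)): offset=0, physical=[A,l,D,C,E,F], logical=[A,l,D,C,E,F]
After op 3 (rotate(+3)): offset=3, physical=[A,l,D,C,E,F], logical=[C,E,F,A,l,D]
After op 4 (rotate(-1)): offset=2, physical=[A,l,D,C,E,F], logical=[D,C,E,F,A,l]
After op 5 (swap(0, 5)): offset=2, physical=[A,D,l,C,E,F], logical=[l,C,E,F,A,D]
After op 6 (swap(3, 4)): offset=2, physical=[F,D,l,C,E,A], logical=[l,C,E,A,F,D]
After op 7 (replace(0, 'f')): offset=2, physical=[F,D,f,C,E,A], logical=[f,C,E,A,F,D]
After op 8 (swap(5, 3)): offset=2, physical=[F,A,f,C,E,D], logical=[f,C,E,D,F,A]
After op 9 (swap(0, 4)): offset=2, physical=[f,A,F,C,E,D], logical=[F,C,E,D,f,A]
After op 10 (rotate(+2)): offset=4, physical=[f,A,F,C,E,D], logical=[E,D,f,A,F,C]
After op 11 (replace(4, 'k')): offset=4, physical=[f,A,k,C,E,D], logical=[E,D,f,A,k,C]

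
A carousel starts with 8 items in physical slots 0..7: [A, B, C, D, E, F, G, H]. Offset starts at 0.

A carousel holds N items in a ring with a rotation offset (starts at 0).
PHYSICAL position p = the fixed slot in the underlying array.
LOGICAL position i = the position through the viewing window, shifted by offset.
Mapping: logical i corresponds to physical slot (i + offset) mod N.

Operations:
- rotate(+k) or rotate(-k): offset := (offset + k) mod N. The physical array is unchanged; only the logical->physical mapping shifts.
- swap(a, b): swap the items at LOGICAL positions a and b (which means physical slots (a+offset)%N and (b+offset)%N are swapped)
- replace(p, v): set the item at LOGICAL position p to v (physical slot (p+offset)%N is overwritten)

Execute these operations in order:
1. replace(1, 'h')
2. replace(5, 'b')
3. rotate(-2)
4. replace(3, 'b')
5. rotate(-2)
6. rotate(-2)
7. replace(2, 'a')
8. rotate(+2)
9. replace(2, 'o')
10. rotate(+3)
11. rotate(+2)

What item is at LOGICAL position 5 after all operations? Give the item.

Answer: o

Derivation:
After op 1 (replace(1, 'h')): offset=0, physical=[A,h,C,D,E,F,G,H], logical=[A,h,C,D,E,F,G,H]
After op 2 (replace(5, 'b')): offset=0, physical=[A,h,C,D,E,b,G,H], logical=[A,h,C,D,E,b,G,H]
After op 3 (rotate(-2)): offset=6, physical=[A,h,C,D,E,b,G,H], logical=[G,H,A,h,C,D,E,b]
After op 4 (replace(3, 'b')): offset=6, physical=[A,b,C,D,E,b,G,H], logical=[G,H,A,b,C,D,E,b]
After op 5 (rotate(-2)): offset=4, physical=[A,b,C,D,E,b,G,H], logical=[E,b,G,H,A,b,C,D]
After op 6 (rotate(-2)): offset=2, physical=[A,b,C,D,E,b,G,H], logical=[C,D,E,b,G,H,A,b]
After op 7 (replace(2, 'a')): offset=2, physical=[A,b,C,D,a,b,G,H], logical=[C,D,a,b,G,H,A,b]
After op 8 (rotate(+2)): offset=4, physical=[A,b,C,D,a,b,G,H], logical=[a,b,G,H,A,b,C,D]
After op 9 (replace(2, 'o')): offset=4, physical=[A,b,C,D,a,b,o,H], logical=[a,b,o,H,A,b,C,D]
After op 10 (rotate(+3)): offset=7, physical=[A,b,C,D,a,b,o,H], logical=[H,A,b,C,D,a,b,o]
After op 11 (rotate(+2)): offset=1, physical=[A,b,C,D,a,b,o,H], logical=[b,C,D,a,b,o,H,A]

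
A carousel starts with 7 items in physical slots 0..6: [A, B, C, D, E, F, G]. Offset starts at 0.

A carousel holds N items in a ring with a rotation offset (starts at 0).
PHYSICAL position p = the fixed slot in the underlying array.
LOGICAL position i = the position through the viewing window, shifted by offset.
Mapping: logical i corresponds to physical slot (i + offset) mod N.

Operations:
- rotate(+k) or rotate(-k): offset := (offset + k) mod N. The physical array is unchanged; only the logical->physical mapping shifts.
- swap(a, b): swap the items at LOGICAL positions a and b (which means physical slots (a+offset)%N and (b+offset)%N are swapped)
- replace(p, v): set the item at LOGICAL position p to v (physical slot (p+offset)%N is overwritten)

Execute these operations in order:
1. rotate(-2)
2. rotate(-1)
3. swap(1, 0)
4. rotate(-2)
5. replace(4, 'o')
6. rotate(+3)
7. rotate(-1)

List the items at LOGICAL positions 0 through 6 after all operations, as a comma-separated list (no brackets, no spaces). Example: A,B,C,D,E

After op 1 (rotate(-2)): offset=5, physical=[A,B,C,D,E,F,G], logical=[F,G,A,B,C,D,E]
After op 2 (rotate(-1)): offset=4, physical=[A,B,C,D,E,F,G], logical=[E,F,G,A,B,C,D]
After op 3 (swap(1, 0)): offset=4, physical=[A,B,C,D,F,E,G], logical=[F,E,G,A,B,C,D]
After op 4 (rotate(-2)): offset=2, physical=[A,B,C,D,F,E,G], logical=[C,D,F,E,G,A,B]
After op 5 (replace(4, 'o')): offset=2, physical=[A,B,C,D,F,E,o], logical=[C,D,F,E,o,A,B]
After op 6 (rotate(+3)): offset=5, physical=[A,B,C,D,F,E,o], logical=[E,o,A,B,C,D,F]
After op 7 (rotate(-1)): offset=4, physical=[A,B,C,D,F,E,o], logical=[F,E,o,A,B,C,D]

Answer: F,E,o,A,B,C,D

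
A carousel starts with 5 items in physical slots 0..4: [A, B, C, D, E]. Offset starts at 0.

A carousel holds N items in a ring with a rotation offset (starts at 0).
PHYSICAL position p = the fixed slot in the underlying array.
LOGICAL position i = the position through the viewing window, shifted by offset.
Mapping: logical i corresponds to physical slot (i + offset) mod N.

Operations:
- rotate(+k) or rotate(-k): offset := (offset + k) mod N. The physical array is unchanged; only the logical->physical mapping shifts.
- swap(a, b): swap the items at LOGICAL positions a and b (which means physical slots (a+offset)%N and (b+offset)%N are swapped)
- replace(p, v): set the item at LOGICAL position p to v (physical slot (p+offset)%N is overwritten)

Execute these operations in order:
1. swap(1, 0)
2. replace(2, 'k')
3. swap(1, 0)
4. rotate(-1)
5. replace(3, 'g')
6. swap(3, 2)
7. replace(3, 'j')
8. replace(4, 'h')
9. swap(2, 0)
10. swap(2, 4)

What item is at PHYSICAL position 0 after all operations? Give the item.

After op 1 (swap(1, 0)): offset=0, physical=[B,A,C,D,E], logical=[B,A,C,D,E]
After op 2 (replace(2, 'k')): offset=0, physical=[B,A,k,D,E], logical=[B,A,k,D,E]
After op 3 (swap(1, 0)): offset=0, physical=[A,B,k,D,E], logical=[A,B,k,D,E]
After op 4 (rotate(-1)): offset=4, physical=[A,B,k,D,E], logical=[E,A,B,k,D]
After op 5 (replace(3, 'g')): offset=4, physical=[A,B,g,D,E], logical=[E,A,B,g,D]
After op 6 (swap(3, 2)): offset=4, physical=[A,g,B,D,E], logical=[E,A,g,B,D]
After op 7 (replace(3, 'j')): offset=4, physical=[A,g,j,D,E], logical=[E,A,g,j,D]
After op 8 (replace(4, 'h')): offset=4, physical=[A,g,j,h,E], logical=[E,A,g,j,h]
After op 9 (swap(2, 0)): offset=4, physical=[A,E,j,h,g], logical=[g,A,E,j,h]
After op 10 (swap(2, 4)): offset=4, physical=[A,h,j,E,g], logical=[g,A,h,j,E]

Answer: A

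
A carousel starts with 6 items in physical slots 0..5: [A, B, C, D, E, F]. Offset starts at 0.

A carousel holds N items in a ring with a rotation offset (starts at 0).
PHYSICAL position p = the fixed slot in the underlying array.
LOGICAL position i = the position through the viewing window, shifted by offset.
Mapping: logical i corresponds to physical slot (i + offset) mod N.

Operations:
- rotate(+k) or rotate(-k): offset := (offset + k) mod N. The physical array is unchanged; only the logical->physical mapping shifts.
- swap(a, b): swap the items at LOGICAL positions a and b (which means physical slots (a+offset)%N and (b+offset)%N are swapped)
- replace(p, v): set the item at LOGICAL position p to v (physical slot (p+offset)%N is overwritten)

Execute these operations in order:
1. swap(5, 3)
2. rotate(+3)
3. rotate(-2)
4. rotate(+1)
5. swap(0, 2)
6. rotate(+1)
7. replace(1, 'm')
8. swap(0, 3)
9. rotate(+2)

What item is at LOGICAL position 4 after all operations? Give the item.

Answer: A

Derivation:
After op 1 (swap(5, 3)): offset=0, physical=[A,B,C,F,E,D], logical=[A,B,C,F,E,D]
After op 2 (rotate(+3)): offset=3, physical=[A,B,C,F,E,D], logical=[F,E,D,A,B,C]
After op 3 (rotate(-2)): offset=1, physical=[A,B,C,F,E,D], logical=[B,C,F,E,D,A]
After op 4 (rotate(+1)): offset=2, physical=[A,B,C,F,E,D], logical=[C,F,E,D,A,B]
After op 5 (swap(0, 2)): offset=2, physical=[A,B,E,F,C,D], logical=[E,F,C,D,A,B]
After op 6 (rotate(+1)): offset=3, physical=[A,B,E,F,C,D], logical=[F,C,D,A,B,E]
After op 7 (replace(1, 'm')): offset=3, physical=[A,B,E,F,m,D], logical=[F,m,D,A,B,E]
After op 8 (swap(0, 3)): offset=3, physical=[F,B,E,A,m,D], logical=[A,m,D,F,B,E]
After op 9 (rotate(+2)): offset=5, physical=[F,B,E,A,m,D], logical=[D,F,B,E,A,m]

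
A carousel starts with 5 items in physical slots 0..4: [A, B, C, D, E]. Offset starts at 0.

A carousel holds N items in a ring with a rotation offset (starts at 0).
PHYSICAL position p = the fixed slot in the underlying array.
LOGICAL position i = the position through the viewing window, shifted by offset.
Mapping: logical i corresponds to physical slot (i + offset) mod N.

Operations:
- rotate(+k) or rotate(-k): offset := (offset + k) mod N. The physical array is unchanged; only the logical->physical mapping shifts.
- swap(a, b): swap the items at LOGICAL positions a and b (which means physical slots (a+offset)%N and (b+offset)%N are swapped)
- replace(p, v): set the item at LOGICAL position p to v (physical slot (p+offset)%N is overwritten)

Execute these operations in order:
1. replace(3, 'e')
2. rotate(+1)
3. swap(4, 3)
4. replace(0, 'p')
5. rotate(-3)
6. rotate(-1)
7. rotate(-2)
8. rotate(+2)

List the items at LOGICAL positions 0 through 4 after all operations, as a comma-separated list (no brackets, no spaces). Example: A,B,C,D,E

Answer: C,e,A,E,p

Derivation:
After op 1 (replace(3, 'e')): offset=0, physical=[A,B,C,e,E], logical=[A,B,C,e,E]
After op 2 (rotate(+1)): offset=1, physical=[A,B,C,e,E], logical=[B,C,e,E,A]
After op 3 (swap(4, 3)): offset=1, physical=[E,B,C,e,A], logical=[B,C,e,A,E]
After op 4 (replace(0, 'p')): offset=1, physical=[E,p,C,e,A], logical=[p,C,e,A,E]
After op 5 (rotate(-3)): offset=3, physical=[E,p,C,e,A], logical=[e,A,E,p,C]
After op 6 (rotate(-1)): offset=2, physical=[E,p,C,e,A], logical=[C,e,A,E,p]
After op 7 (rotate(-2)): offset=0, physical=[E,p,C,e,A], logical=[E,p,C,e,A]
After op 8 (rotate(+2)): offset=2, physical=[E,p,C,e,A], logical=[C,e,A,E,p]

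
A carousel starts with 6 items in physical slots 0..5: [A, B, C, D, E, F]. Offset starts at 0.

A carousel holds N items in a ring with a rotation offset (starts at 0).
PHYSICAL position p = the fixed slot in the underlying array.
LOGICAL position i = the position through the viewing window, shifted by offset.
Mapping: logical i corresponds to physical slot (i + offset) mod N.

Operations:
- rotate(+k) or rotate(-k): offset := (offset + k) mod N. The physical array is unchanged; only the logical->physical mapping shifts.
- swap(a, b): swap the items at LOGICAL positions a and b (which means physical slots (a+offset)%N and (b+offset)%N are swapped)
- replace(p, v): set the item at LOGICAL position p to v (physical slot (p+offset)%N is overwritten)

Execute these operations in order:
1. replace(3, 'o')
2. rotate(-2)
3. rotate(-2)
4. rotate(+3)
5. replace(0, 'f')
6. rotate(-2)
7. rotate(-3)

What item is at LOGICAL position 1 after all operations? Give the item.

After op 1 (replace(3, 'o')): offset=0, physical=[A,B,C,o,E,F], logical=[A,B,C,o,E,F]
After op 2 (rotate(-2)): offset=4, physical=[A,B,C,o,E,F], logical=[E,F,A,B,C,o]
After op 3 (rotate(-2)): offset=2, physical=[A,B,C,o,E,F], logical=[C,o,E,F,A,B]
After op 4 (rotate(+3)): offset=5, physical=[A,B,C,o,E,F], logical=[F,A,B,C,o,E]
After op 5 (replace(0, 'f')): offset=5, physical=[A,B,C,o,E,f], logical=[f,A,B,C,o,E]
After op 6 (rotate(-2)): offset=3, physical=[A,B,C,o,E,f], logical=[o,E,f,A,B,C]
After op 7 (rotate(-3)): offset=0, physical=[A,B,C,o,E,f], logical=[A,B,C,o,E,f]

Answer: B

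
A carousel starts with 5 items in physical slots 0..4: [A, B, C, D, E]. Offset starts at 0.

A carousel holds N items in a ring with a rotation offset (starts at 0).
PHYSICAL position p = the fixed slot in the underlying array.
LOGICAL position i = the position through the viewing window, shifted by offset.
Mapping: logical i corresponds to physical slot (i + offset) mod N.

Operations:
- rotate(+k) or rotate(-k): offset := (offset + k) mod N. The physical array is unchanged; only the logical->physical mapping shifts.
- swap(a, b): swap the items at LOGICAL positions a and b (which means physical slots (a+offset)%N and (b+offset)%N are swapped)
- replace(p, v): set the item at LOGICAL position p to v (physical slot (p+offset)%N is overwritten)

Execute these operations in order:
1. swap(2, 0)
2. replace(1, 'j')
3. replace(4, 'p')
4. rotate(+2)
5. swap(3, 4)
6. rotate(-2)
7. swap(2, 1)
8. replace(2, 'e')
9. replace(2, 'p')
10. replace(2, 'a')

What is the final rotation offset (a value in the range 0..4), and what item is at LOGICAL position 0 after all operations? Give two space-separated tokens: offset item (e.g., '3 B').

After op 1 (swap(2, 0)): offset=0, physical=[C,B,A,D,E], logical=[C,B,A,D,E]
After op 2 (replace(1, 'j')): offset=0, physical=[C,j,A,D,E], logical=[C,j,A,D,E]
After op 3 (replace(4, 'p')): offset=0, physical=[C,j,A,D,p], logical=[C,j,A,D,p]
After op 4 (rotate(+2)): offset=2, physical=[C,j,A,D,p], logical=[A,D,p,C,j]
After op 5 (swap(3, 4)): offset=2, physical=[j,C,A,D,p], logical=[A,D,p,j,C]
After op 6 (rotate(-2)): offset=0, physical=[j,C,A,D,p], logical=[j,C,A,D,p]
After op 7 (swap(2, 1)): offset=0, physical=[j,A,C,D,p], logical=[j,A,C,D,p]
After op 8 (replace(2, 'e')): offset=0, physical=[j,A,e,D,p], logical=[j,A,e,D,p]
After op 9 (replace(2, 'p')): offset=0, physical=[j,A,p,D,p], logical=[j,A,p,D,p]
After op 10 (replace(2, 'a')): offset=0, physical=[j,A,a,D,p], logical=[j,A,a,D,p]

Answer: 0 j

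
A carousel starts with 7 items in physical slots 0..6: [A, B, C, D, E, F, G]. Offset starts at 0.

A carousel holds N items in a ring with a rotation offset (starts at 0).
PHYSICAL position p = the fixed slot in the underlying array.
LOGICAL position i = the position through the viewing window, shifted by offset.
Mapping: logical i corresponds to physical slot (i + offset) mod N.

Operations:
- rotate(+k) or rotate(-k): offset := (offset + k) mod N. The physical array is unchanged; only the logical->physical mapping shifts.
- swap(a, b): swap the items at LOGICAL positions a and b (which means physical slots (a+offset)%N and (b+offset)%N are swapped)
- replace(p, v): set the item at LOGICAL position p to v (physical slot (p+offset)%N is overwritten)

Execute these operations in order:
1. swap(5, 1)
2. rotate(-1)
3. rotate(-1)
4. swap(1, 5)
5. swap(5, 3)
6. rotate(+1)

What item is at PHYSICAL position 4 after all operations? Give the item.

Answer: E

Derivation:
After op 1 (swap(5, 1)): offset=0, physical=[A,F,C,D,E,B,G], logical=[A,F,C,D,E,B,G]
After op 2 (rotate(-1)): offset=6, physical=[A,F,C,D,E,B,G], logical=[G,A,F,C,D,E,B]
After op 3 (rotate(-1)): offset=5, physical=[A,F,C,D,E,B,G], logical=[B,G,A,F,C,D,E]
After op 4 (swap(1, 5)): offset=5, physical=[A,F,C,G,E,B,D], logical=[B,D,A,F,C,G,E]
After op 5 (swap(5, 3)): offset=5, physical=[A,G,C,F,E,B,D], logical=[B,D,A,G,C,F,E]
After op 6 (rotate(+1)): offset=6, physical=[A,G,C,F,E,B,D], logical=[D,A,G,C,F,E,B]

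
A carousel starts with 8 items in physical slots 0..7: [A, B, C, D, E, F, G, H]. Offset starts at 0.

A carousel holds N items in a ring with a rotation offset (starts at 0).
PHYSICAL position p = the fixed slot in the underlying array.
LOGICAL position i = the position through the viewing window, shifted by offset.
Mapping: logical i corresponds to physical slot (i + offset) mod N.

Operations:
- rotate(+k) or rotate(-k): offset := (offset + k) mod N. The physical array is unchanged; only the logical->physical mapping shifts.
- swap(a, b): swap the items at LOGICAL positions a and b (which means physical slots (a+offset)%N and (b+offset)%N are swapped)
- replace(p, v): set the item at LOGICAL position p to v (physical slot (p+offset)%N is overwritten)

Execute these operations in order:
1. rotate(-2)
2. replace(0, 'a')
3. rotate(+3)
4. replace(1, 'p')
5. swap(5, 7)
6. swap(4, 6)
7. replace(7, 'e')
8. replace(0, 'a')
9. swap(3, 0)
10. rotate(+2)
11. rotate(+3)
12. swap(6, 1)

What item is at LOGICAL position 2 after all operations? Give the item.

Answer: e

Derivation:
After op 1 (rotate(-2)): offset=6, physical=[A,B,C,D,E,F,G,H], logical=[G,H,A,B,C,D,E,F]
After op 2 (replace(0, 'a')): offset=6, physical=[A,B,C,D,E,F,a,H], logical=[a,H,A,B,C,D,E,F]
After op 3 (rotate(+3)): offset=1, physical=[A,B,C,D,E,F,a,H], logical=[B,C,D,E,F,a,H,A]
After op 4 (replace(1, 'p')): offset=1, physical=[A,B,p,D,E,F,a,H], logical=[B,p,D,E,F,a,H,A]
After op 5 (swap(5, 7)): offset=1, physical=[a,B,p,D,E,F,A,H], logical=[B,p,D,E,F,A,H,a]
After op 6 (swap(4, 6)): offset=1, physical=[a,B,p,D,E,H,A,F], logical=[B,p,D,E,H,A,F,a]
After op 7 (replace(7, 'e')): offset=1, physical=[e,B,p,D,E,H,A,F], logical=[B,p,D,E,H,A,F,e]
After op 8 (replace(0, 'a')): offset=1, physical=[e,a,p,D,E,H,A,F], logical=[a,p,D,E,H,A,F,e]
After op 9 (swap(3, 0)): offset=1, physical=[e,E,p,D,a,H,A,F], logical=[E,p,D,a,H,A,F,e]
After op 10 (rotate(+2)): offset=3, physical=[e,E,p,D,a,H,A,F], logical=[D,a,H,A,F,e,E,p]
After op 11 (rotate(+3)): offset=6, physical=[e,E,p,D,a,H,A,F], logical=[A,F,e,E,p,D,a,H]
After op 12 (swap(6, 1)): offset=6, physical=[e,E,p,D,F,H,A,a], logical=[A,a,e,E,p,D,F,H]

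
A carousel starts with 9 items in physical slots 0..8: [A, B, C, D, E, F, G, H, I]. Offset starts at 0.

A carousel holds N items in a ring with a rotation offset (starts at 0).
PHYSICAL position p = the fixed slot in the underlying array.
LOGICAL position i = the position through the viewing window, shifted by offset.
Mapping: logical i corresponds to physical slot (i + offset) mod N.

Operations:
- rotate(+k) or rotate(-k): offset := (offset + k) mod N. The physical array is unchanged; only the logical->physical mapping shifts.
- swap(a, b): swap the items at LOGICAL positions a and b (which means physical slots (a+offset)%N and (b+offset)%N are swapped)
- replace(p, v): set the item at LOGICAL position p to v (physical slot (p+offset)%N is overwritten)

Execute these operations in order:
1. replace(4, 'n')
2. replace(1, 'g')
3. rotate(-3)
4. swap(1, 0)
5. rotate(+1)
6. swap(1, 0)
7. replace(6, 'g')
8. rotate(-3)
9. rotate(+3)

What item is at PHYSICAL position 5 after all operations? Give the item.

After op 1 (replace(4, 'n')): offset=0, physical=[A,B,C,D,n,F,G,H,I], logical=[A,B,C,D,n,F,G,H,I]
After op 2 (replace(1, 'g')): offset=0, physical=[A,g,C,D,n,F,G,H,I], logical=[A,g,C,D,n,F,G,H,I]
After op 3 (rotate(-3)): offset=6, physical=[A,g,C,D,n,F,G,H,I], logical=[G,H,I,A,g,C,D,n,F]
After op 4 (swap(1, 0)): offset=6, physical=[A,g,C,D,n,F,H,G,I], logical=[H,G,I,A,g,C,D,n,F]
After op 5 (rotate(+1)): offset=7, physical=[A,g,C,D,n,F,H,G,I], logical=[G,I,A,g,C,D,n,F,H]
After op 6 (swap(1, 0)): offset=7, physical=[A,g,C,D,n,F,H,I,G], logical=[I,G,A,g,C,D,n,F,H]
After op 7 (replace(6, 'g')): offset=7, physical=[A,g,C,D,g,F,H,I,G], logical=[I,G,A,g,C,D,g,F,H]
After op 8 (rotate(-3)): offset=4, physical=[A,g,C,D,g,F,H,I,G], logical=[g,F,H,I,G,A,g,C,D]
After op 9 (rotate(+3)): offset=7, physical=[A,g,C,D,g,F,H,I,G], logical=[I,G,A,g,C,D,g,F,H]

Answer: F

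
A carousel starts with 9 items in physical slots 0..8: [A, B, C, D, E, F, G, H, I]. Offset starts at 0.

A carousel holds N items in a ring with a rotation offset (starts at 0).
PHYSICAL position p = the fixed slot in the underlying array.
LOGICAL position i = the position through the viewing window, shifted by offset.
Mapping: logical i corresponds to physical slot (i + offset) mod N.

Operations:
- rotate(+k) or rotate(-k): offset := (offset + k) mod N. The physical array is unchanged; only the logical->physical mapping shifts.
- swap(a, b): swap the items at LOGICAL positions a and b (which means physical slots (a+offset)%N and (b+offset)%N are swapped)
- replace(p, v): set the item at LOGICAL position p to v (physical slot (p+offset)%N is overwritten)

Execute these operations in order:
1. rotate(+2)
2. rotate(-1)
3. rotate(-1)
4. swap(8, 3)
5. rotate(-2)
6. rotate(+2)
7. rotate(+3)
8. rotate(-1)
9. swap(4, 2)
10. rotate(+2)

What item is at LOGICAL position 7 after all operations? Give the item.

After op 1 (rotate(+2)): offset=2, physical=[A,B,C,D,E,F,G,H,I], logical=[C,D,E,F,G,H,I,A,B]
After op 2 (rotate(-1)): offset=1, physical=[A,B,C,D,E,F,G,H,I], logical=[B,C,D,E,F,G,H,I,A]
After op 3 (rotate(-1)): offset=0, physical=[A,B,C,D,E,F,G,H,I], logical=[A,B,C,D,E,F,G,H,I]
After op 4 (swap(8, 3)): offset=0, physical=[A,B,C,I,E,F,G,H,D], logical=[A,B,C,I,E,F,G,H,D]
After op 5 (rotate(-2)): offset=7, physical=[A,B,C,I,E,F,G,H,D], logical=[H,D,A,B,C,I,E,F,G]
After op 6 (rotate(+2)): offset=0, physical=[A,B,C,I,E,F,G,H,D], logical=[A,B,C,I,E,F,G,H,D]
After op 7 (rotate(+3)): offset=3, physical=[A,B,C,I,E,F,G,H,D], logical=[I,E,F,G,H,D,A,B,C]
After op 8 (rotate(-1)): offset=2, physical=[A,B,C,I,E,F,G,H,D], logical=[C,I,E,F,G,H,D,A,B]
After op 9 (swap(4, 2)): offset=2, physical=[A,B,C,I,G,F,E,H,D], logical=[C,I,G,F,E,H,D,A,B]
After op 10 (rotate(+2)): offset=4, physical=[A,B,C,I,G,F,E,H,D], logical=[G,F,E,H,D,A,B,C,I]

Answer: C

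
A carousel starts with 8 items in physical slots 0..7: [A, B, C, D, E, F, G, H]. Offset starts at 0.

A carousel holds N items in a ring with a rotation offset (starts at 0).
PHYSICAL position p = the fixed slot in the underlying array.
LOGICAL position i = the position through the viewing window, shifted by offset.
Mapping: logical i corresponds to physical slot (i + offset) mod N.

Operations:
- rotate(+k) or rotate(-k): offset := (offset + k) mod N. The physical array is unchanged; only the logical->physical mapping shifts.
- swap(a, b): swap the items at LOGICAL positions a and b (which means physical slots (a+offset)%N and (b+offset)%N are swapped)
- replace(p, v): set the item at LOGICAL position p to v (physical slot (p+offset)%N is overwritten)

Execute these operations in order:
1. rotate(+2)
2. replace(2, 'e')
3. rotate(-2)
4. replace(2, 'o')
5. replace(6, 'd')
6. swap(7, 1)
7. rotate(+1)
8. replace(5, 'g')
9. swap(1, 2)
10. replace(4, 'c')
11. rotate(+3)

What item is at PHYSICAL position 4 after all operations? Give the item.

After op 1 (rotate(+2)): offset=2, physical=[A,B,C,D,E,F,G,H], logical=[C,D,E,F,G,H,A,B]
After op 2 (replace(2, 'e')): offset=2, physical=[A,B,C,D,e,F,G,H], logical=[C,D,e,F,G,H,A,B]
After op 3 (rotate(-2)): offset=0, physical=[A,B,C,D,e,F,G,H], logical=[A,B,C,D,e,F,G,H]
After op 4 (replace(2, 'o')): offset=0, physical=[A,B,o,D,e,F,G,H], logical=[A,B,o,D,e,F,G,H]
After op 5 (replace(6, 'd')): offset=0, physical=[A,B,o,D,e,F,d,H], logical=[A,B,o,D,e,F,d,H]
After op 6 (swap(7, 1)): offset=0, physical=[A,H,o,D,e,F,d,B], logical=[A,H,o,D,e,F,d,B]
After op 7 (rotate(+1)): offset=1, physical=[A,H,o,D,e,F,d,B], logical=[H,o,D,e,F,d,B,A]
After op 8 (replace(5, 'g')): offset=1, physical=[A,H,o,D,e,F,g,B], logical=[H,o,D,e,F,g,B,A]
After op 9 (swap(1, 2)): offset=1, physical=[A,H,D,o,e,F,g,B], logical=[H,D,o,e,F,g,B,A]
After op 10 (replace(4, 'c')): offset=1, physical=[A,H,D,o,e,c,g,B], logical=[H,D,o,e,c,g,B,A]
After op 11 (rotate(+3)): offset=4, physical=[A,H,D,o,e,c,g,B], logical=[e,c,g,B,A,H,D,o]

Answer: e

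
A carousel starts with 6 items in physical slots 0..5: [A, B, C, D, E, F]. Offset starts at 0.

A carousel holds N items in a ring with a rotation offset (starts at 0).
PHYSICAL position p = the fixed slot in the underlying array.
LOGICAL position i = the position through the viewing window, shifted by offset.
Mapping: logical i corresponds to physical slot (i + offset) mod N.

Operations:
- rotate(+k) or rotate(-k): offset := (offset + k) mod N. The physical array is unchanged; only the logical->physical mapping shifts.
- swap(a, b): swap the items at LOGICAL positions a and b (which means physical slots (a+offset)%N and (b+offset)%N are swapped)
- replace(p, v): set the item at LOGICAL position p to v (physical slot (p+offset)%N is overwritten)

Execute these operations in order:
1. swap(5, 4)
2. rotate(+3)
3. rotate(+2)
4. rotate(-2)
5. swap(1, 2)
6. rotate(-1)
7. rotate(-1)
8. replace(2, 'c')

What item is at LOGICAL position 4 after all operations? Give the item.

Answer: F

Derivation:
After op 1 (swap(5, 4)): offset=0, physical=[A,B,C,D,F,E], logical=[A,B,C,D,F,E]
After op 2 (rotate(+3)): offset=3, physical=[A,B,C,D,F,E], logical=[D,F,E,A,B,C]
After op 3 (rotate(+2)): offset=5, physical=[A,B,C,D,F,E], logical=[E,A,B,C,D,F]
After op 4 (rotate(-2)): offset=3, physical=[A,B,C,D,F,E], logical=[D,F,E,A,B,C]
After op 5 (swap(1, 2)): offset=3, physical=[A,B,C,D,E,F], logical=[D,E,F,A,B,C]
After op 6 (rotate(-1)): offset=2, physical=[A,B,C,D,E,F], logical=[C,D,E,F,A,B]
After op 7 (rotate(-1)): offset=1, physical=[A,B,C,D,E,F], logical=[B,C,D,E,F,A]
After op 8 (replace(2, 'c')): offset=1, physical=[A,B,C,c,E,F], logical=[B,C,c,E,F,A]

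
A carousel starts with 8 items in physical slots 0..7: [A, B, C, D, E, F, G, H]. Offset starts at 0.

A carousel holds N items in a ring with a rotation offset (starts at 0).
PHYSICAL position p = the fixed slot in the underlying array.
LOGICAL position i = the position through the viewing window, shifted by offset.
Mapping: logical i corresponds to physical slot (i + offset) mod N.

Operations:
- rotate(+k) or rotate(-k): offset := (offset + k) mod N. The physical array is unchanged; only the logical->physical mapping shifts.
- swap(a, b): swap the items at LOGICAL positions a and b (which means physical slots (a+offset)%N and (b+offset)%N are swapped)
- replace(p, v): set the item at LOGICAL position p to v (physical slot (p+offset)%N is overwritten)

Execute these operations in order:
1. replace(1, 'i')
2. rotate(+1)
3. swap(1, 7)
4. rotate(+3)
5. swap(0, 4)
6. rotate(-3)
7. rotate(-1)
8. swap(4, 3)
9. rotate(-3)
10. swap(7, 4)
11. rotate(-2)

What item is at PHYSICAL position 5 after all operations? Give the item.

Answer: F

Derivation:
After op 1 (replace(1, 'i')): offset=0, physical=[A,i,C,D,E,F,G,H], logical=[A,i,C,D,E,F,G,H]
After op 2 (rotate(+1)): offset=1, physical=[A,i,C,D,E,F,G,H], logical=[i,C,D,E,F,G,H,A]
After op 3 (swap(1, 7)): offset=1, physical=[C,i,A,D,E,F,G,H], logical=[i,A,D,E,F,G,H,C]
After op 4 (rotate(+3)): offset=4, physical=[C,i,A,D,E,F,G,H], logical=[E,F,G,H,C,i,A,D]
After op 5 (swap(0, 4)): offset=4, physical=[E,i,A,D,C,F,G,H], logical=[C,F,G,H,E,i,A,D]
After op 6 (rotate(-3)): offset=1, physical=[E,i,A,D,C,F,G,H], logical=[i,A,D,C,F,G,H,E]
After op 7 (rotate(-1)): offset=0, physical=[E,i,A,D,C,F,G,H], logical=[E,i,A,D,C,F,G,H]
After op 8 (swap(4, 3)): offset=0, physical=[E,i,A,C,D,F,G,H], logical=[E,i,A,C,D,F,G,H]
After op 9 (rotate(-3)): offset=5, physical=[E,i,A,C,D,F,G,H], logical=[F,G,H,E,i,A,C,D]
After op 10 (swap(7, 4)): offset=5, physical=[E,D,A,C,i,F,G,H], logical=[F,G,H,E,D,A,C,i]
After op 11 (rotate(-2)): offset=3, physical=[E,D,A,C,i,F,G,H], logical=[C,i,F,G,H,E,D,A]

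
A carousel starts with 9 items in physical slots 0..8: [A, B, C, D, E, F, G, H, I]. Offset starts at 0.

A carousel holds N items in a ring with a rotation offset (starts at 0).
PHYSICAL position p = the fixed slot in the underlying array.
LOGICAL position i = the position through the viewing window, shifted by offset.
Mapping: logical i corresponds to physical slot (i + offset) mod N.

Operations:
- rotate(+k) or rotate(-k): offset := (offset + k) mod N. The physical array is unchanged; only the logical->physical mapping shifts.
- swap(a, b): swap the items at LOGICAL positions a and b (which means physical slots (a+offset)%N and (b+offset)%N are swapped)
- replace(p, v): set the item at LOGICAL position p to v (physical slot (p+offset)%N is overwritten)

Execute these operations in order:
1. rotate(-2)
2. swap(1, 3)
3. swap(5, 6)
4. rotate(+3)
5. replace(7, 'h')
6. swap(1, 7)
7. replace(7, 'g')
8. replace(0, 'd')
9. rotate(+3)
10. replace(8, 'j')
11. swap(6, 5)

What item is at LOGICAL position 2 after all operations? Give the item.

Answer: G

Derivation:
After op 1 (rotate(-2)): offset=7, physical=[A,B,C,D,E,F,G,H,I], logical=[H,I,A,B,C,D,E,F,G]
After op 2 (swap(1, 3)): offset=7, physical=[A,I,C,D,E,F,G,H,B], logical=[H,B,A,I,C,D,E,F,G]
After op 3 (swap(5, 6)): offset=7, physical=[A,I,C,E,D,F,G,H,B], logical=[H,B,A,I,C,E,D,F,G]
After op 4 (rotate(+3)): offset=1, physical=[A,I,C,E,D,F,G,H,B], logical=[I,C,E,D,F,G,H,B,A]
After op 5 (replace(7, 'h')): offset=1, physical=[A,I,C,E,D,F,G,H,h], logical=[I,C,E,D,F,G,H,h,A]
After op 6 (swap(1, 7)): offset=1, physical=[A,I,h,E,D,F,G,H,C], logical=[I,h,E,D,F,G,H,C,A]
After op 7 (replace(7, 'g')): offset=1, physical=[A,I,h,E,D,F,G,H,g], logical=[I,h,E,D,F,G,H,g,A]
After op 8 (replace(0, 'd')): offset=1, physical=[A,d,h,E,D,F,G,H,g], logical=[d,h,E,D,F,G,H,g,A]
After op 9 (rotate(+3)): offset=4, physical=[A,d,h,E,D,F,G,H,g], logical=[D,F,G,H,g,A,d,h,E]
After op 10 (replace(8, 'j')): offset=4, physical=[A,d,h,j,D,F,G,H,g], logical=[D,F,G,H,g,A,d,h,j]
After op 11 (swap(6, 5)): offset=4, physical=[d,A,h,j,D,F,G,H,g], logical=[D,F,G,H,g,d,A,h,j]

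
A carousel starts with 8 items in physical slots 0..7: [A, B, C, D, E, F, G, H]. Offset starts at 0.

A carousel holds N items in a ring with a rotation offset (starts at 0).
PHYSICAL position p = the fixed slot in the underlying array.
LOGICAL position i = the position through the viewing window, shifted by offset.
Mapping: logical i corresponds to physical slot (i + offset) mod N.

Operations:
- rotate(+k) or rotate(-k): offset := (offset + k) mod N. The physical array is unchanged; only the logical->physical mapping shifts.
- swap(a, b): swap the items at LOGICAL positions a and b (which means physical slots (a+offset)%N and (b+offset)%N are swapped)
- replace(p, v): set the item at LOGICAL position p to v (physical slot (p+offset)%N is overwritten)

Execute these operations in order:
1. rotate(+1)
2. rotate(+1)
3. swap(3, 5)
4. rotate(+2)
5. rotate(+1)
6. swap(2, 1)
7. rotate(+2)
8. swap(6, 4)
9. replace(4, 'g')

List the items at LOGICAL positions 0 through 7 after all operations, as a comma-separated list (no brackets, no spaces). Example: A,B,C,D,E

After op 1 (rotate(+1)): offset=1, physical=[A,B,C,D,E,F,G,H], logical=[B,C,D,E,F,G,H,A]
After op 2 (rotate(+1)): offset=2, physical=[A,B,C,D,E,F,G,H], logical=[C,D,E,F,G,H,A,B]
After op 3 (swap(3, 5)): offset=2, physical=[A,B,C,D,E,H,G,F], logical=[C,D,E,H,G,F,A,B]
After op 4 (rotate(+2)): offset=4, physical=[A,B,C,D,E,H,G,F], logical=[E,H,G,F,A,B,C,D]
After op 5 (rotate(+1)): offset=5, physical=[A,B,C,D,E,H,G,F], logical=[H,G,F,A,B,C,D,E]
After op 6 (swap(2, 1)): offset=5, physical=[A,B,C,D,E,H,F,G], logical=[H,F,G,A,B,C,D,E]
After op 7 (rotate(+2)): offset=7, physical=[A,B,C,D,E,H,F,G], logical=[G,A,B,C,D,E,H,F]
After op 8 (swap(6, 4)): offset=7, physical=[A,B,C,H,E,D,F,G], logical=[G,A,B,C,H,E,D,F]
After op 9 (replace(4, 'g')): offset=7, physical=[A,B,C,g,E,D,F,G], logical=[G,A,B,C,g,E,D,F]

Answer: G,A,B,C,g,E,D,F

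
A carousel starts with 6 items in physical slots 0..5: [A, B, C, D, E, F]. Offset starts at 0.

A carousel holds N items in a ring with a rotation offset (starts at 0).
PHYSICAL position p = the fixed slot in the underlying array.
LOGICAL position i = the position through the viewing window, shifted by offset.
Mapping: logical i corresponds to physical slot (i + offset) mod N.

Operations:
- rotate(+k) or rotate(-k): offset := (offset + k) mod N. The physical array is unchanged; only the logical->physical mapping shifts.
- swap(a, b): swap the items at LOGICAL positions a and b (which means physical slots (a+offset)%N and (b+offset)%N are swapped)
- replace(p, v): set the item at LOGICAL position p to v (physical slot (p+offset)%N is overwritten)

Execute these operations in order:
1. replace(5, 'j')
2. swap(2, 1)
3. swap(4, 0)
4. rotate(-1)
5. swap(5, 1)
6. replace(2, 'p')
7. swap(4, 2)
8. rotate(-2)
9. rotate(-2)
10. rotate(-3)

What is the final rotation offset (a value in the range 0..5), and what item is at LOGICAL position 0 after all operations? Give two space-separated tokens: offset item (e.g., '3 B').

After op 1 (replace(5, 'j')): offset=0, physical=[A,B,C,D,E,j], logical=[A,B,C,D,E,j]
After op 2 (swap(2, 1)): offset=0, physical=[A,C,B,D,E,j], logical=[A,C,B,D,E,j]
After op 3 (swap(4, 0)): offset=0, physical=[E,C,B,D,A,j], logical=[E,C,B,D,A,j]
After op 4 (rotate(-1)): offset=5, physical=[E,C,B,D,A,j], logical=[j,E,C,B,D,A]
After op 5 (swap(5, 1)): offset=5, physical=[A,C,B,D,E,j], logical=[j,A,C,B,D,E]
After op 6 (replace(2, 'p')): offset=5, physical=[A,p,B,D,E,j], logical=[j,A,p,B,D,E]
After op 7 (swap(4, 2)): offset=5, physical=[A,D,B,p,E,j], logical=[j,A,D,B,p,E]
After op 8 (rotate(-2)): offset=3, physical=[A,D,B,p,E,j], logical=[p,E,j,A,D,B]
After op 9 (rotate(-2)): offset=1, physical=[A,D,B,p,E,j], logical=[D,B,p,E,j,A]
After op 10 (rotate(-3)): offset=4, physical=[A,D,B,p,E,j], logical=[E,j,A,D,B,p]

Answer: 4 E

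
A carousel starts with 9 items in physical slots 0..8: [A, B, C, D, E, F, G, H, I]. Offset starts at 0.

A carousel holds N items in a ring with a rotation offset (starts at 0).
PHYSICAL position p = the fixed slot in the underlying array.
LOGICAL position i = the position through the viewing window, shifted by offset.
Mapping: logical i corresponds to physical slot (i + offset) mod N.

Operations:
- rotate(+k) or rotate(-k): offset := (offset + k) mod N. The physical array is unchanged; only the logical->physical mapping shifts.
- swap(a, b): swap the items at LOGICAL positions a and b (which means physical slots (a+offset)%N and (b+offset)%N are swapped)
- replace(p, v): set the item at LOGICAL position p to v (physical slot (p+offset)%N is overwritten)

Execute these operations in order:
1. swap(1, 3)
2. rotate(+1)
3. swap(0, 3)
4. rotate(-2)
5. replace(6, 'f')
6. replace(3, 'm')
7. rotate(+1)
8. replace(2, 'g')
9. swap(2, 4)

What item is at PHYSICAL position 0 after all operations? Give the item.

After op 1 (swap(1, 3)): offset=0, physical=[A,D,C,B,E,F,G,H,I], logical=[A,D,C,B,E,F,G,H,I]
After op 2 (rotate(+1)): offset=1, physical=[A,D,C,B,E,F,G,H,I], logical=[D,C,B,E,F,G,H,I,A]
After op 3 (swap(0, 3)): offset=1, physical=[A,E,C,B,D,F,G,H,I], logical=[E,C,B,D,F,G,H,I,A]
After op 4 (rotate(-2)): offset=8, physical=[A,E,C,B,D,F,G,H,I], logical=[I,A,E,C,B,D,F,G,H]
After op 5 (replace(6, 'f')): offset=8, physical=[A,E,C,B,D,f,G,H,I], logical=[I,A,E,C,B,D,f,G,H]
After op 6 (replace(3, 'm')): offset=8, physical=[A,E,m,B,D,f,G,H,I], logical=[I,A,E,m,B,D,f,G,H]
After op 7 (rotate(+1)): offset=0, physical=[A,E,m,B,D,f,G,H,I], logical=[A,E,m,B,D,f,G,H,I]
After op 8 (replace(2, 'g')): offset=0, physical=[A,E,g,B,D,f,G,H,I], logical=[A,E,g,B,D,f,G,H,I]
After op 9 (swap(2, 4)): offset=0, physical=[A,E,D,B,g,f,G,H,I], logical=[A,E,D,B,g,f,G,H,I]

Answer: A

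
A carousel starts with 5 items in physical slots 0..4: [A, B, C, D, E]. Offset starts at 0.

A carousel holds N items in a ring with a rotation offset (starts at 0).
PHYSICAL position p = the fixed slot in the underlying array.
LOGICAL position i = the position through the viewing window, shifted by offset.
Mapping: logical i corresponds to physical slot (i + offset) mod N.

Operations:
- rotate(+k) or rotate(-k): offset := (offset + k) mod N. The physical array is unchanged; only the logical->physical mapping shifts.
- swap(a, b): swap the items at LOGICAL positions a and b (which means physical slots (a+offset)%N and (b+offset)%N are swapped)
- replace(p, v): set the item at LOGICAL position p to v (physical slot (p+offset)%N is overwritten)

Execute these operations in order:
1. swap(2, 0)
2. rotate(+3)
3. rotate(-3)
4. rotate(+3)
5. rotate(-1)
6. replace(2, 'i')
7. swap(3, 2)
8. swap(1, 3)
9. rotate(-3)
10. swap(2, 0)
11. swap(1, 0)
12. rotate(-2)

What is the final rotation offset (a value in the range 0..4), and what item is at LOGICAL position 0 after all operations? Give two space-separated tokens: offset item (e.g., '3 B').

Answer: 2 A

Derivation:
After op 1 (swap(2, 0)): offset=0, physical=[C,B,A,D,E], logical=[C,B,A,D,E]
After op 2 (rotate(+3)): offset=3, physical=[C,B,A,D,E], logical=[D,E,C,B,A]
After op 3 (rotate(-3)): offset=0, physical=[C,B,A,D,E], logical=[C,B,A,D,E]
After op 4 (rotate(+3)): offset=3, physical=[C,B,A,D,E], logical=[D,E,C,B,A]
After op 5 (rotate(-1)): offset=2, physical=[C,B,A,D,E], logical=[A,D,E,C,B]
After op 6 (replace(2, 'i')): offset=2, physical=[C,B,A,D,i], logical=[A,D,i,C,B]
After op 7 (swap(3, 2)): offset=2, physical=[i,B,A,D,C], logical=[A,D,C,i,B]
After op 8 (swap(1, 3)): offset=2, physical=[D,B,A,i,C], logical=[A,i,C,D,B]
After op 9 (rotate(-3)): offset=4, physical=[D,B,A,i,C], logical=[C,D,B,A,i]
After op 10 (swap(2, 0)): offset=4, physical=[D,C,A,i,B], logical=[B,D,C,A,i]
After op 11 (swap(1, 0)): offset=4, physical=[B,C,A,i,D], logical=[D,B,C,A,i]
After op 12 (rotate(-2)): offset=2, physical=[B,C,A,i,D], logical=[A,i,D,B,C]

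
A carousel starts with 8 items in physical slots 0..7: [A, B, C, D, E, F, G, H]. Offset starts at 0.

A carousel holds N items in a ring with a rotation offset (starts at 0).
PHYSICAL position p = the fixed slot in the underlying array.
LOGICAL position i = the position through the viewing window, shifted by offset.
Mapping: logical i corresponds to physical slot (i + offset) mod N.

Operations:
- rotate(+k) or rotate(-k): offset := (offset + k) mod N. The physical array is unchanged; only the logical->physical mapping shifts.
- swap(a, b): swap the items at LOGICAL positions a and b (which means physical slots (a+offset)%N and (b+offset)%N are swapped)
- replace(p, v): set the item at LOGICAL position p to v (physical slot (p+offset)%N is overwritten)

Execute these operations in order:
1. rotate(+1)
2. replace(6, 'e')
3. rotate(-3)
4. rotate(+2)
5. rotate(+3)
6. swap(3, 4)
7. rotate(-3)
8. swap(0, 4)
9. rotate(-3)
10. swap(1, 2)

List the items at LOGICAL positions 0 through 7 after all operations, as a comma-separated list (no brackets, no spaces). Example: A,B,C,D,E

Answer: F,G,e,E,B,C,D,A

Derivation:
After op 1 (rotate(+1)): offset=1, physical=[A,B,C,D,E,F,G,H], logical=[B,C,D,E,F,G,H,A]
After op 2 (replace(6, 'e')): offset=1, physical=[A,B,C,D,E,F,G,e], logical=[B,C,D,E,F,G,e,A]
After op 3 (rotate(-3)): offset=6, physical=[A,B,C,D,E,F,G,e], logical=[G,e,A,B,C,D,E,F]
After op 4 (rotate(+2)): offset=0, physical=[A,B,C,D,E,F,G,e], logical=[A,B,C,D,E,F,G,e]
After op 5 (rotate(+3)): offset=3, physical=[A,B,C,D,E,F,G,e], logical=[D,E,F,G,e,A,B,C]
After op 6 (swap(3, 4)): offset=3, physical=[A,B,C,D,E,F,e,G], logical=[D,E,F,e,G,A,B,C]
After op 7 (rotate(-3)): offset=0, physical=[A,B,C,D,E,F,e,G], logical=[A,B,C,D,E,F,e,G]
After op 8 (swap(0, 4)): offset=0, physical=[E,B,C,D,A,F,e,G], logical=[E,B,C,D,A,F,e,G]
After op 9 (rotate(-3)): offset=5, physical=[E,B,C,D,A,F,e,G], logical=[F,e,G,E,B,C,D,A]
After op 10 (swap(1, 2)): offset=5, physical=[E,B,C,D,A,F,G,e], logical=[F,G,e,E,B,C,D,A]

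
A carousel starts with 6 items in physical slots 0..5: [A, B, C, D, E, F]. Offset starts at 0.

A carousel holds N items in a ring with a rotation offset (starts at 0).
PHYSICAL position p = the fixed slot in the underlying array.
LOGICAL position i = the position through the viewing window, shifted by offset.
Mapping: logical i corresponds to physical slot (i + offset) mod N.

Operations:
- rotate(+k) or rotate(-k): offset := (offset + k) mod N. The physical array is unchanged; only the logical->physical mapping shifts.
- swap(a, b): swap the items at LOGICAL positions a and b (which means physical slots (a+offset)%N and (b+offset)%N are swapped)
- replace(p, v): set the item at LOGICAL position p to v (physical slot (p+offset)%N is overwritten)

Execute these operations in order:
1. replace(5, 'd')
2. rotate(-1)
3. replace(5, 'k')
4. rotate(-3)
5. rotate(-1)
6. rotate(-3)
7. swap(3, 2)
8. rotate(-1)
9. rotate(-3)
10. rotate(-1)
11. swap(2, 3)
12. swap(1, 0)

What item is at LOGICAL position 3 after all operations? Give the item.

After op 1 (replace(5, 'd')): offset=0, physical=[A,B,C,D,E,d], logical=[A,B,C,D,E,d]
After op 2 (rotate(-1)): offset=5, physical=[A,B,C,D,E,d], logical=[d,A,B,C,D,E]
After op 3 (replace(5, 'k')): offset=5, physical=[A,B,C,D,k,d], logical=[d,A,B,C,D,k]
After op 4 (rotate(-3)): offset=2, physical=[A,B,C,D,k,d], logical=[C,D,k,d,A,B]
After op 5 (rotate(-1)): offset=1, physical=[A,B,C,D,k,d], logical=[B,C,D,k,d,A]
After op 6 (rotate(-3)): offset=4, physical=[A,B,C,D,k,d], logical=[k,d,A,B,C,D]
After op 7 (swap(3, 2)): offset=4, physical=[B,A,C,D,k,d], logical=[k,d,B,A,C,D]
After op 8 (rotate(-1)): offset=3, physical=[B,A,C,D,k,d], logical=[D,k,d,B,A,C]
After op 9 (rotate(-3)): offset=0, physical=[B,A,C,D,k,d], logical=[B,A,C,D,k,d]
After op 10 (rotate(-1)): offset=5, physical=[B,A,C,D,k,d], logical=[d,B,A,C,D,k]
After op 11 (swap(2, 3)): offset=5, physical=[B,C,A,D,k,d], logical=[d,B,C,A,D,k]
After op 12 (swap(1, 0)): offset=5, physical=[d,C,A,D,k,B], logical=[B,d,C,A,D,k]

Answer: A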